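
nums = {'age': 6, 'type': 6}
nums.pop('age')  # 6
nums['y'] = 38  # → {'type': 6, 'y': 38}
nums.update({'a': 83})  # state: {'type': 6, 'y': 38, 'a': 83}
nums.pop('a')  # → 83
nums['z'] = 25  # {'type': 6, 'y': 38, 'z': 25}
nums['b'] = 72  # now {'type': 6, 'y': 38, 'z': 25, 'b': 72}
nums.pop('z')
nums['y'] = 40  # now {'type': 6, 'y': 40, 'b': 72}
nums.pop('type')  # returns 6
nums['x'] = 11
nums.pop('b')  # 72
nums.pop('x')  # 11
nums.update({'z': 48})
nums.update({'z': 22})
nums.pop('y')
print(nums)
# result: {'z': 22}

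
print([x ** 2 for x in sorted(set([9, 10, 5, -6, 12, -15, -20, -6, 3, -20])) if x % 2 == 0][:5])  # [400, 36, 100, 144]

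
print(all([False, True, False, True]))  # False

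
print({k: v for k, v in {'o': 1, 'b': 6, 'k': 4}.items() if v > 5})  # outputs {'b': 6}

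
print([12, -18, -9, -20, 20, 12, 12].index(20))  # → 4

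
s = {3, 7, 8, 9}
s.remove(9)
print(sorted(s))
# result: [3, 7, 8]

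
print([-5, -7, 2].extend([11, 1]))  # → None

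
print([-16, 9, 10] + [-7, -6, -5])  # [-16, 9, 10, -7, -6, -5]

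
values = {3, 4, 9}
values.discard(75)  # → {3, 4, 9}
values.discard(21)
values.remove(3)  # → {4, 9}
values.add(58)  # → {4, 9, 58}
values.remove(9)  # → {4, 58}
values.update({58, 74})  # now {4, 58, 74}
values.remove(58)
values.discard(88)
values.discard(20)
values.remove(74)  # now {4}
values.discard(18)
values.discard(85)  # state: {4}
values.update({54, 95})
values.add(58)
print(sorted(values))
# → [4, 54, 58, 95]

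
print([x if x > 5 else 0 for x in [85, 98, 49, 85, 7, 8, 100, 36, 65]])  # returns [85, 98, 49, 85, 7, 8, 100, 36, 65]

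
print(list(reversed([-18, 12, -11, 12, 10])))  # [10, 12, -11, 12, -18]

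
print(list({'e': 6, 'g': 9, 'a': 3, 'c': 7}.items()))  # [('e', 6), ('g', 9), ('a', 3), ('c', 7)]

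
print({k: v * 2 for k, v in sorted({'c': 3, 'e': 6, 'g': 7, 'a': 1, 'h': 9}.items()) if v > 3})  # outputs {'e': 12, 'g': 14, 'h': 18}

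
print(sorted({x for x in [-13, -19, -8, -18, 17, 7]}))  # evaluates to [-19, -18, -13, -8, 7, 17]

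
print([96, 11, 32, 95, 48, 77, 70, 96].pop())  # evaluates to 96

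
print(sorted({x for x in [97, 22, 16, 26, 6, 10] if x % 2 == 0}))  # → [6, 10, 16, 22, 26]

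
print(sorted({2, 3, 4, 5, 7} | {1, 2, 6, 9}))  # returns [1, 2, 3, 4, 5, 6, 7, 9]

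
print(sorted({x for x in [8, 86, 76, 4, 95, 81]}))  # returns [4, 8, 76, 81, 86, 95]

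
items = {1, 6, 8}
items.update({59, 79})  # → {1, 6, 8, 59, 79}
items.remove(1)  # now {6, 8, 59, 79}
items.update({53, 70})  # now {6, 8, 53, 59, 70, 79}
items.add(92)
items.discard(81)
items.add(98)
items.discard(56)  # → {6, 8, 53, 59, 70, 79, 92, 98}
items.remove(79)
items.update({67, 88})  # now {6, 8, 53, 59, 67, 70, 88, 92, 98}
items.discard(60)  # {6, 8, 53, 59, 67, 70, 88, 92, 98}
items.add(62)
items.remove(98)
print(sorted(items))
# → [6, 8, 53, 59, 62, 67, 70, 88, 92]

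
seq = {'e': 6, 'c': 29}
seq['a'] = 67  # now {'e': 6, 'c': 29, 'a': 67}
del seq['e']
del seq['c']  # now {'a': 67}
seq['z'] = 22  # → {'a': 67, 'z': 22}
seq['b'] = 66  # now {'a': 67, 'z': 22, 'b': 66}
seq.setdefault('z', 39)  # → 22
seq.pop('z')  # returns 22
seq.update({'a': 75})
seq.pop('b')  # 66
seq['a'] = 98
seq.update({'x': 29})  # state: {'a': 98, 'x': 29}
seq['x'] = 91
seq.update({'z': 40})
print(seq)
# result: {'a': 98, 'x': 91, 'z': 40}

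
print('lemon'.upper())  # LEMON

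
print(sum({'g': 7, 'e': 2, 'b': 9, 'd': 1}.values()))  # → 19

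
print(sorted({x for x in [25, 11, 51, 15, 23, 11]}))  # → [11, 15, 23, 25, 51]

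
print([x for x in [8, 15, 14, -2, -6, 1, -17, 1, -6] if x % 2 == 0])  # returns [8, 14, -2, -6, -6]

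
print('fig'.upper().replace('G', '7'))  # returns FI7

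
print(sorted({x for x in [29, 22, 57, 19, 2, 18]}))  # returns [2, 18, 19, 22, 29, 57]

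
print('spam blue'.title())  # Spam Blue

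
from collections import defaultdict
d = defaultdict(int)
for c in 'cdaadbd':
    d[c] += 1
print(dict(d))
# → {'c': 1, 'd': 3, 'a': 2, 'b': 1}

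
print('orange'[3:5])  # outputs ng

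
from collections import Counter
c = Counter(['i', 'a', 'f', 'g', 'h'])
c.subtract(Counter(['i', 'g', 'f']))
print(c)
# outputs Counter({'a': 1, 'h': 1, 'i': 0, 'f': 0, 'g': 0})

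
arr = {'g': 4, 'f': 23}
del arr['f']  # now {'g': 4}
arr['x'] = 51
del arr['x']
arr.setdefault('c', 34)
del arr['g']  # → {'c': 34}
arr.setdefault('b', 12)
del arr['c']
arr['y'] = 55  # {'b': 12, 'y': 55}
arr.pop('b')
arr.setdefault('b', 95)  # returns 95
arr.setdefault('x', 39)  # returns 39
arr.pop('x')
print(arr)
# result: {'y': 55, 'b': 95}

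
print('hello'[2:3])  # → l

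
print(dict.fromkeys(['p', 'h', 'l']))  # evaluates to {'p': None, 'h': None, 'l': None}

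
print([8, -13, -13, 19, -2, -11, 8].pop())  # 8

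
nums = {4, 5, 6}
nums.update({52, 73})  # {4, 5, 6, 52, 73}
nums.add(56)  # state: {4, 5, 6, 52, 56, 73}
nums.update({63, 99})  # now {4, 5, 6, 52, 56, 63, 73, 99}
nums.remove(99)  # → {4, 5, 6, 52, 56, 63, 73}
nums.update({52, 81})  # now {4, 5, 6, 52, 56, 63, 73, 81}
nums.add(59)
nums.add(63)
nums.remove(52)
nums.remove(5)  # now {4, 6, 56, 59, 63, 73, 81}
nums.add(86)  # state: {4, 6, 56, 59, 63, 73, 81, 86}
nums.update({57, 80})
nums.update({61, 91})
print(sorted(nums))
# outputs [4, 6, 56, 57, 59, 61, 63, 73, 80, 81, 86, 91]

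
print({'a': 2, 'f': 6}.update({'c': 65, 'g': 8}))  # None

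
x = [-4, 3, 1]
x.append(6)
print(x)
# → [-4, 3, 1, 6]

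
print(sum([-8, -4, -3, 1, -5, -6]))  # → -25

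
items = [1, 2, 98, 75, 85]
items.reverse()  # [85, 75, 98, 2, 1]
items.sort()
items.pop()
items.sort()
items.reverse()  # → [85, 75, 2, 1]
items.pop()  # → 1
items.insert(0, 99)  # [99, 85, 75, 2]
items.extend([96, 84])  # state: [99, 85, 75, 2, 96, 84]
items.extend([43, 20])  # [99, 85, 75, 2, 96, 84, 43, 20]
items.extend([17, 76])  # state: [99, 85, 75, 2, 96, 84, 43, 20, 17, 76]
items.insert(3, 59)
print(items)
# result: [99, 85, 75, 59, 2, 96, 84, 43, 20, 17, 76]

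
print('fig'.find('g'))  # 2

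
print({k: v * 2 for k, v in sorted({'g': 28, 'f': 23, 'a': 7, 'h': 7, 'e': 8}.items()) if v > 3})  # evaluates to {'a': 14, 'e': 16, 'f': 46, 'g': 56, 'h': 14}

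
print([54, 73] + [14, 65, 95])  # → [54, 73, 14, 65, 95]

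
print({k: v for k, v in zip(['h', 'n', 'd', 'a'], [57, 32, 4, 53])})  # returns {'h': 57, 'n': 32, 'd': 4, 'a': 53}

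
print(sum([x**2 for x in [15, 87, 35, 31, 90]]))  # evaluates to 18080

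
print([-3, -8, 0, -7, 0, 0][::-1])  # [0, 0, -7, 0, -8, -3]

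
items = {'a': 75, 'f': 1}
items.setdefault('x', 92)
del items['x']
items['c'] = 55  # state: {'a': 75, 'f': 1, 'c': 55}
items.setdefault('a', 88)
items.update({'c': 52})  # {'a': 75, 'f': 1, 'c': 52}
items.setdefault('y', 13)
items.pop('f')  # 1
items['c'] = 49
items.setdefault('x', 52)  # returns 52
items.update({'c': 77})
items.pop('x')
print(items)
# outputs {'a': 75, 'c': 77, 'y': 13}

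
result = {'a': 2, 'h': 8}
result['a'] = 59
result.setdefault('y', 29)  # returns 29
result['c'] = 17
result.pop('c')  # 17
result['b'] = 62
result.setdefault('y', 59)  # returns 29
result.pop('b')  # 62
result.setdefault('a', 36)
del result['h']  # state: {'a': 59, 'y': 29}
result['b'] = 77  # {'a': 59, 'y': 29, 'b': 77}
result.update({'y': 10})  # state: {'a': 59, 'y': 10, 'b': 77}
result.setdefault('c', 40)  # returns 40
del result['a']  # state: {'y': 10, 'b': 77, 'c': 40}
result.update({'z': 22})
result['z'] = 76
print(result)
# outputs {'y': 10, 'b': 77, 'c': 40, 'z': 76}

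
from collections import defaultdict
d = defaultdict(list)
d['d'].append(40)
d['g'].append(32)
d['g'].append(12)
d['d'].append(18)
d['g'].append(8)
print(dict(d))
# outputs {'d': [40, 18], 'g': [32, 12, 8]}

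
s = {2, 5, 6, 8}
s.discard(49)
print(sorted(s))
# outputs [2, 5, 6, 8]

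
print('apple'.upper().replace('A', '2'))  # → 2PPLE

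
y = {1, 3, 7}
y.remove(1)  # {3, 7}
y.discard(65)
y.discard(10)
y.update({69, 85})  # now {3, 7, 69, 85}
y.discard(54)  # {3, 7, 69, 85}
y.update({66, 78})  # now {3, 7, 66, 69, 78, 85}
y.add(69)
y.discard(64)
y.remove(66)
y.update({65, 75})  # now {3, 7, 65, 69, 75, 78, 85}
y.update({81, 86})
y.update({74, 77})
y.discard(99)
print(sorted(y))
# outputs [3, 7, 65, 69, 74, 75, 77, 78, 81, 85, 86]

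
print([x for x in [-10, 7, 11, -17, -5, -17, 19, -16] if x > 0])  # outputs [7, 11, 19]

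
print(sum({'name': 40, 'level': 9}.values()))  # 49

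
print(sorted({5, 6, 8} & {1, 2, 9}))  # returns []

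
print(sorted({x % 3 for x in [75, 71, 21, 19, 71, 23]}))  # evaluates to [0, 1, 2]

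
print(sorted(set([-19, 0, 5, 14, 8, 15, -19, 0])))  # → [-19, 0, 5, 8, 14, 15]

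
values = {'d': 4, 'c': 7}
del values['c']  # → {'d': 4}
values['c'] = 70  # {'d': 4, 'c': 70}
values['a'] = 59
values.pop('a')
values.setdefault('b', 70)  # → 70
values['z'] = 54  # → {'d': 4, 'c': 70, 'b': 70, 'z': 54}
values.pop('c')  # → 70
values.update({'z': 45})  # {'d': 4, 'b': 70, 'z': 45}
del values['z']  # {'d': 4, 'b': 70}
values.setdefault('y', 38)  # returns 38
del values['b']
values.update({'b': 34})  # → {'d': 4, 'y': 38, 'b': 34}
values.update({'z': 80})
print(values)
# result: {'d': 4, 'y': 38, 'b': 34, 'z': 80}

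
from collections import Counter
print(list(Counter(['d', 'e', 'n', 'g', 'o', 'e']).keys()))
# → ['d', 'e', 'n', 'g', 'o']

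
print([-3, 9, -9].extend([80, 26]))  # None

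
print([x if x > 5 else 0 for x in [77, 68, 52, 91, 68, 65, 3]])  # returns [77, 68, 52, 91, 68, 65, 0]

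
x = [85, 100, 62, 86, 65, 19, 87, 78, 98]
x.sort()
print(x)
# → [19, 62, 65, 78, 85, 86, 87, 98, 100]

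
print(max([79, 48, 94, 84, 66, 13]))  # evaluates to 94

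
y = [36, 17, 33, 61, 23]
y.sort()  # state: [17, 23, 33, 36, 61]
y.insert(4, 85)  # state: [17, 23, 33, 36, 85, 61]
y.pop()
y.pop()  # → 85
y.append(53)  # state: [17, 23, 33, 36, 53]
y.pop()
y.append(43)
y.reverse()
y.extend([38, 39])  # [43, 36, 33, 23, 17, 38, 39]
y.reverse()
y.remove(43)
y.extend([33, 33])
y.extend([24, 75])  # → [39, 38, 17, 23, 33, 36, 33, 33, 24, 75]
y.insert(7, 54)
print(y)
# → [39, 38, 17, 23, 33, 36, 33, 54, 33, 24, 75]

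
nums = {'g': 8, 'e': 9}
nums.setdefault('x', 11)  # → 11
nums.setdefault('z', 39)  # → 39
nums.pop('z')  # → 39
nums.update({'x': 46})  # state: {'g': 8, 'e': 9, 'x': 46}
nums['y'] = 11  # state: {'g': 8, 'e': 9, 'x': 46, 'y': 11}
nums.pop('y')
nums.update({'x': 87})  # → {'g': 8, 'e': 9, 'x': 87}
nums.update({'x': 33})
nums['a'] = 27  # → {'g': 8, 'e': 9, 'x': 33, 'a': 27}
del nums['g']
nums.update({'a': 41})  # {'e': 9, 'x': 33, 'a': 41}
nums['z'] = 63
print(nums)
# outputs {'e': 9, 'x': 33, 'a': 41, 'z': 63}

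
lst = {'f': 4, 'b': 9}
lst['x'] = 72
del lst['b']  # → {'f': 4, 'x': 72}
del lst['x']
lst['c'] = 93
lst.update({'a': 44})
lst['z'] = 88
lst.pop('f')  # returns 4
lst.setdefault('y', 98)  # 98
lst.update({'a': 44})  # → {'c': 93, 'a': 44, 'z': 88, 'y': 98}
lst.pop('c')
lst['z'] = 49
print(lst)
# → {'a': 44, 'z': 49, 'y': 98}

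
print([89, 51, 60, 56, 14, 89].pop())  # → 89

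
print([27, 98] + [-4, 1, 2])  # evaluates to [27, 98, -4, 1, 2]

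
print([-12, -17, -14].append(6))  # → None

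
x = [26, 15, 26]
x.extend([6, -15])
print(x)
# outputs [26, 15, 26, 6, -15]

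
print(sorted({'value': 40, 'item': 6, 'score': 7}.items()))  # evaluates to [('item', 6), ('score', 7), ('value', 40)]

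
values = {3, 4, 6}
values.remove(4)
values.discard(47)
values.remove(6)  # {3}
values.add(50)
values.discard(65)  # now {3, 50}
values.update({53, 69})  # {3, 50, 53, 69}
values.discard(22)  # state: {3, 50, 53, 69}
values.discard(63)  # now {3, 50, 53, 69}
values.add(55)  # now {3, 50, 53, 55, 69}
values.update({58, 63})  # {3, 50, 53, 55, 58, 63, 69}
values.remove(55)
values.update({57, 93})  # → {3, 50, 53, 57, 58, 63, 69, 93}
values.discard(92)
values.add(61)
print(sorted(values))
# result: [3, 50, 53, 57, 58, 61, 63, 69, 93]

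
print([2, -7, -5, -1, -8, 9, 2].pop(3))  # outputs -1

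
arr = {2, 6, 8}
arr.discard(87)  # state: {2, 6, 8}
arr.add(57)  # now {2, 6, 8, 57}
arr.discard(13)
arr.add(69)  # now {2, 6, 8, 57, 69}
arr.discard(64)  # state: {2, 6, 8, 57, 69}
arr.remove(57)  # {2, 6, 8, 69}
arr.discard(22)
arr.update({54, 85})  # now {2, 6, 8, 54, 69, 85}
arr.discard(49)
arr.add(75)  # {2, 6, 8, 54, 69, 75, 85}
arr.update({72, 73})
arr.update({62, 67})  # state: {2, 6, 8, 54, 62, 67, 69, 72, 73, 75, 85}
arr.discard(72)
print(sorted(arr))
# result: [2, 6, 8, 54, 62, 67, 69, 73, 75, 85]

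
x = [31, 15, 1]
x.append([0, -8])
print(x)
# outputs [31, 15, 1, [0, -8]]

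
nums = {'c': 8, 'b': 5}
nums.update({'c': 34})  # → {'c': 34, 'b': 5}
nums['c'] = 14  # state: {'c': 14, 'b': 5}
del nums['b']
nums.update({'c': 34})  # {'c': 34}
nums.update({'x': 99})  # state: {'c': 34, 'x': 99}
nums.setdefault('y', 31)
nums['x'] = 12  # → {'c': 34, 'x': 12, 'y': 31}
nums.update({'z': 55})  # {'c': 34, 'x': 12, 'y': 31, 'z': 55}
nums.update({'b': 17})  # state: {'c': 34, 'x': 12, 'y': 31, 'z': 55, 'b': 17}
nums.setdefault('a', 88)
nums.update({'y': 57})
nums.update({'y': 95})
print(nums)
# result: {'c': 34, 'x': 12, 'y': 95, 'z': 55, 'b': 17, 'a': 88}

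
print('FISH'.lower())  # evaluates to fish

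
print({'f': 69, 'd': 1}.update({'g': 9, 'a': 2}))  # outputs None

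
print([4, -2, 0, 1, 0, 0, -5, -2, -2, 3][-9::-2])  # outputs [-2]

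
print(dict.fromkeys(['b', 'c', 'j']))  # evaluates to {'b': None, 'c': None, 'j': None}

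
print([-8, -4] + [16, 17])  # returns [-8, -4, 16, 17]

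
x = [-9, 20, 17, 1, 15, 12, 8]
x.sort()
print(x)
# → [-9, 1, 8, 12, 15, 17, 20]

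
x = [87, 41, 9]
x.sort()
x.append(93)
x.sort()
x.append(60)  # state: [9, 41, 87, 93, 60]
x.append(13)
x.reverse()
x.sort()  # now [9, 13, 41, 60, 87, 93]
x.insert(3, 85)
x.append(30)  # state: [9, 13, 41, 85, 60, 87, 93, 30]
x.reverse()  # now [30, 93, 87, 60, 85, 41, 13, 9]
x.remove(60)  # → [30, 93, 87, 85, 41, 13, 9]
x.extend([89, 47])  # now [30, 93, 87, 85, 41, 13, 9, 89, 47]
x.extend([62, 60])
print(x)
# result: [30, 93, 87, 85, 41, 13, 9, 89, 47, 62, 60]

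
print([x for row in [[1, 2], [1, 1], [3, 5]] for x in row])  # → [1, 2, 1, 1, 3, 5]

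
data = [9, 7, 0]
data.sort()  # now [0, 7, 9]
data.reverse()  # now [9, 7, 0]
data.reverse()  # [0, 7, 9]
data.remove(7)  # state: [0, 9]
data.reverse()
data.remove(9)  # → [0]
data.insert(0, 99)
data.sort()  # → [0, 99]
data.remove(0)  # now [99]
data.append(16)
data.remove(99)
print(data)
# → [16]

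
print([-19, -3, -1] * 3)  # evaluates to [-19, -3, -1, -19, -3, -1, -19, -3, -1]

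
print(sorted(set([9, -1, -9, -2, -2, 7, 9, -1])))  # [-9, -2, -1, 7, 9]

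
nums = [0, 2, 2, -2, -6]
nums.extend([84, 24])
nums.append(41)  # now [0, 2, 2, -2, -6, 84, 24, 41]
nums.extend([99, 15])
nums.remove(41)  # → [0, 2, 2, -2, -6, 84, 24, 99, 15]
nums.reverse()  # [15, 99, 24, 84, -6, -2, 2, 2, 0]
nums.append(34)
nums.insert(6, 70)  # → [15, 99, 24, 84, -6, -2, 70, 2, 2, 0, 34]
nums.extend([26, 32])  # [15, 99, 24, 84, -6, -2, 70, 2, 2, 0, 34, 26, 32]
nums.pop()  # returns 32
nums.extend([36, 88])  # [15, 99, 24, 84, -6, -2, 70, 2, 2, 0, 34, 26, 36, 88]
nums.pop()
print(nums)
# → [15, 99, 24, 84, -6, -2, 70, 2, 2, 0, 34, 26, 36]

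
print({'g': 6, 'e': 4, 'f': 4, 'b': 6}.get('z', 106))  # 106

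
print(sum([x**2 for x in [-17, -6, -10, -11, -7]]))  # 595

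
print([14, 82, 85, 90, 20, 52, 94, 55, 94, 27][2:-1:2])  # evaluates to [85, 20, 94, 94]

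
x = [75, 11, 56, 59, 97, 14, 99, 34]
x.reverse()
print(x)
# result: [34, 99, 14, 97, 59, 56, 11, 75]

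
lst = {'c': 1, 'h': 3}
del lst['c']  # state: {'h': 3}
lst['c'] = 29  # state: {'h': 3, 'c': 29}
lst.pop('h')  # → 3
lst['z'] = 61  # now {'c': 29, 'z': 61}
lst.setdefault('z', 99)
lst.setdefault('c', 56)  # 29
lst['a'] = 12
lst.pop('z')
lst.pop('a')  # 12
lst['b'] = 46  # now {'c': 29, 'b': 46}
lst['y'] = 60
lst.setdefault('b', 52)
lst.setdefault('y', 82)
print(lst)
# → {'c': 29, 'b': 46, 'y': 60}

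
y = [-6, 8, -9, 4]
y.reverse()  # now [4, -9, 8, -6]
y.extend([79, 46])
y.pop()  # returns 46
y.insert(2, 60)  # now [4, -9, 60, 8, -6, 79]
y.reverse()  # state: [79, -6, 8, 60, -9, 4]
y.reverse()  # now [4, -9, 60, 8, -6, 79]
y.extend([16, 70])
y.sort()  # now [-9, -6, 4, 8, 16, 60, 70, 79]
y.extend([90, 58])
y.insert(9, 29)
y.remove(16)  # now [-9, -6, 4, 8, 60, 70, 79, 90, 29, 58]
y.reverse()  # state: [58, 29, 90, 79, 70, 60, 8, 4, -6, -9]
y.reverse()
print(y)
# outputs [-9, -6, 4, 8, 60, 70, 79, 90, 29, 58]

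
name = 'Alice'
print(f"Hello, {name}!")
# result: Hello, Alice!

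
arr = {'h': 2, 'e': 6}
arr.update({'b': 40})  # {'h': 2, 'e': 6, 'b': 40}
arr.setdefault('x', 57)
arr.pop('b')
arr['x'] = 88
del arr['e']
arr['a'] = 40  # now {'h': 2, 'x': 88, 'a': 40}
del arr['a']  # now {'h': 2, 'x': 88}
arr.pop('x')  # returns 88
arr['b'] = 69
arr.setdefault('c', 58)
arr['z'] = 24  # {'h': 2, 'b': 69, 'c': 58, 'z': 24}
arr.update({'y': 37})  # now {'h': 2, 'b': 69, 'c': 58, 'z': 24, 'y': 37}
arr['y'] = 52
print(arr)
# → {'h': 2, 'b': 69, 'c': 58, 'z': 24, 'y': 52}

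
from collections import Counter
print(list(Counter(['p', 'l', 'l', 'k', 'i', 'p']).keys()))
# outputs ['p', 'l', 'k', 'i']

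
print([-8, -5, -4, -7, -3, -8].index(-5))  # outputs 1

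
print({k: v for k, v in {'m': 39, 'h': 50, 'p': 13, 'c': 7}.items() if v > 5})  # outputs {'m': 39, 'h': 50, 'p': 13, 'c': 7}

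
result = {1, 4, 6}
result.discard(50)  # {1, 4, 6}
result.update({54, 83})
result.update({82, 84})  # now {1, 4, 6, 54, 82, 83, 84}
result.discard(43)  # {1, 4, 6, 54, 82, 83, 84}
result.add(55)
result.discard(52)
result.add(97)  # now {1, 4, 6, 54, 55, 82, 83, 84, 97}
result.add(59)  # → {1, 4, 6, 54, 55, 59, 82, 83, 84, 97}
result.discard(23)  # {1, 4, 6, 54, 55, 59, 82, 83, 84, 97}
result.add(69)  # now {1, 4, 6, 54, 55, 59, 69, 82, 83, 84, 97}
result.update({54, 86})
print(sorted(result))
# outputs [1, 4, 6, 54, 55, 59, 69, 82, 83, 84, 86, 97]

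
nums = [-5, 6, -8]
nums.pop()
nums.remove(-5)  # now [6]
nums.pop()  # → 6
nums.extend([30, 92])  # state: [30, 92]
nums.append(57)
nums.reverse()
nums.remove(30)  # [57, 92]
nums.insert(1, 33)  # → [57, 33, 92]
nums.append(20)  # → [57, 33, 92, 20]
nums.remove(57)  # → [33, 92, 20]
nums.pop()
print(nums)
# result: [33, 92]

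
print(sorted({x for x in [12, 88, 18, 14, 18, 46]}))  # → [12, 14, 18, 46, 88]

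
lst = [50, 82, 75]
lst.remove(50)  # [82, 75]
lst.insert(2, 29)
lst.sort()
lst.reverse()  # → [82, 75, 29]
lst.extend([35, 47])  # [82, 75, 29, 35, 47]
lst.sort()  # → [29, 35, 47, 75, 82]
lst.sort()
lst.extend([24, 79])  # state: [29, 35, 47, 75, 82, 24, 79]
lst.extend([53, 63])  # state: [29, 35, 47, 75, 82, 24, 79, 53, 63]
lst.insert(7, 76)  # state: [29, 35, 47, 75, 82, 24, 79, 76, 53, 63]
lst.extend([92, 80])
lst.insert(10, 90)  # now [29, 35, 47, 75, 82, 24, 79, 76, 53, 63, 90, 92, 80]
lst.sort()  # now [24, 29, 35, 47, 53, 63, 75, 76, 79, 80, 82, 90, 92]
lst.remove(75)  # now [24, 29, 35, 47, 53, 63, 76, 79, 80, 82, 90, 92]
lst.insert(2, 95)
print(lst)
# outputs [24, 29, 95, 35, 47, 53, 63, 76, 79, 80, 82, 90, 92]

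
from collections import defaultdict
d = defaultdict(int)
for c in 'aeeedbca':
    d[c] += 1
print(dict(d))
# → {'a': 2, 'e': 3, 'd': 1, 'b': 1, 'c': 1}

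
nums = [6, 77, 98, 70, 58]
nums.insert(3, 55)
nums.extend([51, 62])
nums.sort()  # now [6, 51, 55, 58, 62, 70, 77, 98]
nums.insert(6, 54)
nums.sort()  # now [6, 51, 54, 55, 58, 62, 70, 77, 98]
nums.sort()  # [6, 51, 54, 55, 58, 62, 70, 77, 98]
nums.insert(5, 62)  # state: [6, 51, 54, 55, 58, 62, 62, 70, 77, 98]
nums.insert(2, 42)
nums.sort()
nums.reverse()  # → [98, 77, 70, 62, 62, 58, 55, 54, 51, 42, 6]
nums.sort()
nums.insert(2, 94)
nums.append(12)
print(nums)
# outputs [6, 42, 94, 51, 54, 55, 58, 62, 62, 70, 77, 98, 12]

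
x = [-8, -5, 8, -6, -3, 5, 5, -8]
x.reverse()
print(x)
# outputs [-8, 5, 5, -3, -6, 8, -5, -8]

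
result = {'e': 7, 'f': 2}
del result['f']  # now {'e': 7}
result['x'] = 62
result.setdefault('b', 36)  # 36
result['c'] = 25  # {'e': 7, 'x': 62, 'b': 36, 'c': 25}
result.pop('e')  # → 7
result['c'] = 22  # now {'x': 62, 'b': 36, 'c': 22}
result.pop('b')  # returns 36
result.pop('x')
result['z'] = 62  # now {'c': 22, 'z': 62}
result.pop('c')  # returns 22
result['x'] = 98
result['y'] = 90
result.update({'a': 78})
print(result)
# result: {'z': 62, 'x': 98, 'y': 90, 'a': 78}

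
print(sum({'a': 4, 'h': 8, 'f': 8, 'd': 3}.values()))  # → 23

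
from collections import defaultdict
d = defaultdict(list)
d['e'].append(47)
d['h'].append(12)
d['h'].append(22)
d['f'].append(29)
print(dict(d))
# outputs {'e': [47], 'h': [12, 22], 'f': [29]}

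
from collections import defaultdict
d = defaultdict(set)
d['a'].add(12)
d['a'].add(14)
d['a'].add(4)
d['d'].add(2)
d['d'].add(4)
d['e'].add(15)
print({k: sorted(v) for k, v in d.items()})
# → {'a': [4, 12, 14], 'd': [2, 4], 'e': [15]}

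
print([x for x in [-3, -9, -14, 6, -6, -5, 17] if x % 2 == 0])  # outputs [-14, 6, -6]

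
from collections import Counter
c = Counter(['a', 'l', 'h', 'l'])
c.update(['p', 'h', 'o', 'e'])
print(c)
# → Counter({'l': 2, 'h': 2, 'a': 1, 'p': 1, 'o': 1, 'e': 1})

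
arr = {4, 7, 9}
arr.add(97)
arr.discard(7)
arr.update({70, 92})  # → {4, 9, 70, 92, 97}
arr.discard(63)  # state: {4, 9, 70, 92, 97}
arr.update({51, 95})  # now {4, 9, 51, 70, 92, 95, 97}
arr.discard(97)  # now {4, 9, 51, 70, 92, 95}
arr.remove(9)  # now {4, 51, 70, 92, 95}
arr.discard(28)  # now {4, 51, 70, 92, 95}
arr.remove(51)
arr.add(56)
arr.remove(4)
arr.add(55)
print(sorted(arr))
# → [55, 56, 70, 92, 95]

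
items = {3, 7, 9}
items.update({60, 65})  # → {3, 7, 9, 60, 65}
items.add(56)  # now {3, 7, 9, 56, 60, 65}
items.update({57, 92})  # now {3, 7, 9, 56, 57, 60, 65, 92}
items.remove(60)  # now {3, 7, 9, 56, 57, 65, 92}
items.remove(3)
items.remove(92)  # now {7, 9, 56, 57, 65}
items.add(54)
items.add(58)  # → {7, 9, 54, 56, 57, 58, 65}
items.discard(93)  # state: {7, 9, 54, 56, 57, 58, 65}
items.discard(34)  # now {7, 9, 54, 56, 57, 58, 65}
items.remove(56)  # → {7, 9, 54, 57, 58, 65}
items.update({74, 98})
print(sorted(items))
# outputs [7, 9, 54, 57, 58, 65, 74, 98]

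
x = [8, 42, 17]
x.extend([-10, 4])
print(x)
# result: [8, 42, 17, -10, 4]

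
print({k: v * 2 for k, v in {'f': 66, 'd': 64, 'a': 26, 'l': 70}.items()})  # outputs {'f': 132, 'd': 128, 'a': 52, 'l': 140}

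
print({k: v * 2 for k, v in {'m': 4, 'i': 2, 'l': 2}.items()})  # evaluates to {'m': 8, 'i': 4, 'l': 4}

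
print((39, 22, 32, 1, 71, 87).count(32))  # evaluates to 1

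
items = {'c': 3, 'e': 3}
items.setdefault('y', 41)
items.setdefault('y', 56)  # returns 41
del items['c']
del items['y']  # {'e': 3}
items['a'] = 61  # {'e': 3, 'a': 61}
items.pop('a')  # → 61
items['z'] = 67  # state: {'e': 3, 'z': 67}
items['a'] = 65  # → {'e': 3, 'z': 67, 'a': 65}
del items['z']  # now {'e': 3, 'a': 65}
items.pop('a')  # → 65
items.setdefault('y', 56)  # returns 56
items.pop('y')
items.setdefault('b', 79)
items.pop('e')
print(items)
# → {'b': 79}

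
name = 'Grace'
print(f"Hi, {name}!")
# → Hi, Grace!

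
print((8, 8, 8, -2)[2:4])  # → (8, -2)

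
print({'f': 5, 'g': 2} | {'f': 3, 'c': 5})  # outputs {'f': 3, 'g': 2, 'c': 5}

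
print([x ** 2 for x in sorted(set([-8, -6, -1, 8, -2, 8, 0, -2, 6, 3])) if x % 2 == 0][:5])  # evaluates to [64, 36, 4, 0, 36]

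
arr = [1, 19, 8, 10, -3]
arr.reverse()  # [-3, 10, 8, 19, 1]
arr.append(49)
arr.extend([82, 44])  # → [-3, 10, 8, 19, 1, 49, 82, 44]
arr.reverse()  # [44, 82, 49, 1, 19, 8, 10, -3]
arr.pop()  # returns -3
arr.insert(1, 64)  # [44, 64, 82, 49, 1, 19, 8, 10]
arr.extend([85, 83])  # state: [44, 64, 82, 49, 1, 19, 8, 10, 85, 83]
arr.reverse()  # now [83, 85, 10, 8, 19, 1, 49, 82, 64, 44]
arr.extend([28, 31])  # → [83, 85, 10, 8, 19, 1, 49, 82, 64, 44, 28, 31]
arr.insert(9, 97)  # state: [83, 85, 10, 8, 19, 1, 49, 82, 64, 97, 44, 28, 31]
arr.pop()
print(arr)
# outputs [83, 85, 10, 8, 19, 1, 49, 82, 64, 97, 44, 28]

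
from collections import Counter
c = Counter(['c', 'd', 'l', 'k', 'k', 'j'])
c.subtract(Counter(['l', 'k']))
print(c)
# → Counter({'c': 1, 'd': 1, 'k': 1, 'j': 1, 'l': 0})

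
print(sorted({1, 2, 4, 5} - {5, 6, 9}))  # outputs [1, 2, 4]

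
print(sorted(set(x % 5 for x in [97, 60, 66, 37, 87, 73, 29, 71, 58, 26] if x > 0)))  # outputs [0, 1, 2, 3, 4]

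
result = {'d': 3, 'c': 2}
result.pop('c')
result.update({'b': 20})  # {'d': 3, 'b': 20}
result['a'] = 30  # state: {'d': 3, 'b': 20, 'a': 30}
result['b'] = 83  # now {'d': 3, 'b': 83, 'a': 30}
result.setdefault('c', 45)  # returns 45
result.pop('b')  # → 83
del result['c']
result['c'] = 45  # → {'d': 3, 'a': 30, 'c': 45}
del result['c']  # {'d': 3, 'a': 30}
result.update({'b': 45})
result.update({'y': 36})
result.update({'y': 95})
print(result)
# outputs {'d': 3, 'a': 30, 'b': 45, 'y': 95}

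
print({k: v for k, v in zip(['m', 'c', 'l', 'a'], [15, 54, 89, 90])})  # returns {'m': 15, 'c': 54, 'l': 89, 'a': 90}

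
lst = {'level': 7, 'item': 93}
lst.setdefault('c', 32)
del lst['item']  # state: {'level': 7, 'c': 32}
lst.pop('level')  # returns 7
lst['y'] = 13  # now {'c': 32, 'y': 13}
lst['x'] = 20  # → {'c': 32, 'y': 13, 'x': 20}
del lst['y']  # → {'c': 32, 'x': 20}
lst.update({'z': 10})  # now {'c': 32, 'x': 20, 'z': 10}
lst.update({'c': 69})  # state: {'c': 69, 'x': 20, 'z': 10}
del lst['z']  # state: {'c': 69, 'x': 20}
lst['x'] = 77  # {'c': 69, 'x': 77}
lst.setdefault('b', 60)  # 60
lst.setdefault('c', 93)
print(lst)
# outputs {'c': 69, 'x': 77, 'b': 60}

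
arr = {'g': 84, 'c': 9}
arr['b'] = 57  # {'g': 84, 'c': 9, 'b': 57}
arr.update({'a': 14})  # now {'g': 84, 'c': 9, 'b': 57, 'a': 14}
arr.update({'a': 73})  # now {'g': 84, 'c': 9, 'b': 57, 'a': 73}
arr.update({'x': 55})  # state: {'g': 84, 'c': 9, 'b': 57, 'a': 73, 'x': 55}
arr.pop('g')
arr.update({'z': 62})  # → {'c': 9, 'b': 57, 'a': 73, 'x': 55, 'z': 62}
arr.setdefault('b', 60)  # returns 57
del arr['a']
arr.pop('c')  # 9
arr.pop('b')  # 57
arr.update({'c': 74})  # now {'x': 55, 'z': 62, 'c': 74}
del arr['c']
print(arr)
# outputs {'x': 55, 'z': 62}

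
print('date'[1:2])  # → a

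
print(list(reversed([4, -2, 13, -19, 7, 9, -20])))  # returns [-20, 9, 7, -19, 13, -2, 4]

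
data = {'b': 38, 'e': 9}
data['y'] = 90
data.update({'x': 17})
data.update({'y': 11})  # {'b': 38, 'e': 9, 'y': 11, 'x': 17}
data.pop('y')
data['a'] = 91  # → {'b': 38, 'e': 9, 'x': 17, 'a': 91}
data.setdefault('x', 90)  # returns 17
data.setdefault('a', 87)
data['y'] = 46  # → {'b': 38, 'e': 9, 'x': 17, 'a': 91, 'y': 46}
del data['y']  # {'b': 38, 'e': 9, 'x': 17, 'a': 91}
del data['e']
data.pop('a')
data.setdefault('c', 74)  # 74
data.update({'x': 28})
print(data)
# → {'b': 38, 'x': 28, 'c': 74}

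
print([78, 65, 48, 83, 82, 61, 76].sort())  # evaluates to None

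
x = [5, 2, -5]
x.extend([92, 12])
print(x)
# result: [5, 2, -5, 92, 12]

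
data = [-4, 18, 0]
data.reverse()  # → [0, 18, -4]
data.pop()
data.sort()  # [0, 18]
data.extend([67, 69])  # [0, 18, 67, 69]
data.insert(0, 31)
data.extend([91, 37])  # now [31, 0, 18, 67, 69, 91, 37]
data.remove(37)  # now [31, 0, 18, 67, 69, 91]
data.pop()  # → 91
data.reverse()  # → [69, 67, 18, 0, 31]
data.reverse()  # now [31, 0, 18, 67, 69]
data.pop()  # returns 69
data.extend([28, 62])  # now [31, 0, 18, 67, 28, 62]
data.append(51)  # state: [31, 0, 18, 67, 28, 62, 51]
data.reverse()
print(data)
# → [51, 62, 28, 67, 18, 0, 31]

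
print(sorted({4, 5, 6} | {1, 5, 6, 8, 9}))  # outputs [1, 4, 5, 6, 8, 9]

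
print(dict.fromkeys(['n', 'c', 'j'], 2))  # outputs {'n': 2, 'c': 2, 'j': 2}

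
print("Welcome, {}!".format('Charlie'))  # Welcome, Charlie!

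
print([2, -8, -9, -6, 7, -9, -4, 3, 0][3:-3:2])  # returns [-6, -9]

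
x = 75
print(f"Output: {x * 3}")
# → Output: 225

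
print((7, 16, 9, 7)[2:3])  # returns (9,)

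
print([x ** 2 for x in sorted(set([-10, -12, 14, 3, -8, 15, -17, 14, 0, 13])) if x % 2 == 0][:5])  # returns [144, 100, 64, 0, 196]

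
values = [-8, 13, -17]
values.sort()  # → [-17, -8, 13]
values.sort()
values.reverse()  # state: [13, -8, -17]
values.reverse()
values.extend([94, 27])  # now [-17, -8, 13, 94, 27]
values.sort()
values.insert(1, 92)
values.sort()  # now [-17, -8, 13, 27, 92, 94]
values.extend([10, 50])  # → [-17, -8, 13, 27, 92, 94, 10, 50]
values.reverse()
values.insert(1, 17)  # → [50, 17, 10, 94, 92, 27, 13, -8, -17]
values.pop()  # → -17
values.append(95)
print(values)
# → [50, 17, 10, 94, 92, 27, 13, -8, 95]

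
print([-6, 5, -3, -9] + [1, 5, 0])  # [-6, 5, -3, -9, 1, 5, 0]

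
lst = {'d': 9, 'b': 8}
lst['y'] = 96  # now {'d': 9, 'b': 8, 'y': 96}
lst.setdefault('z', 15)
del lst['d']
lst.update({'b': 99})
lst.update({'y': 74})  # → {'b': 99, 'y': 74, 'z': 15}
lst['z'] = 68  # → {'b': 99, 'y': 74, 'z': 68}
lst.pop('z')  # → 68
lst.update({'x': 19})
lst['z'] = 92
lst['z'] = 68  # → {'b': 99, 'y': 74, 'x': 19, 'z': 68}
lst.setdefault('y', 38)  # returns 74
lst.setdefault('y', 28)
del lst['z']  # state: {'b': 99, 'y': 74, 'x': 19}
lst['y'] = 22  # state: {'b': 99, 'y': 22, 'x': 19}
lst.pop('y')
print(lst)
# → {'b': 99, 'x': 19}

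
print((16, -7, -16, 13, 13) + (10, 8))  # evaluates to (16, -7, -16, 13, 13, 10, 8)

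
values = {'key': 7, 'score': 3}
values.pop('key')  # 7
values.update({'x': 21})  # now {'score': 3, 'x': 21}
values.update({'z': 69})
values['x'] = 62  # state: {'score': 3, 'x': 62, 'z': 69}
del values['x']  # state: {'score': 3, 'z': 69}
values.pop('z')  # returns 69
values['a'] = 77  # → {'score': 3, 'a': 77}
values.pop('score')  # 3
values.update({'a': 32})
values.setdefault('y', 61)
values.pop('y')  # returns 61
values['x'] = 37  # {'a': 32, 'x': 37}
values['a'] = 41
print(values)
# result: {'a': 41, 'x': 37}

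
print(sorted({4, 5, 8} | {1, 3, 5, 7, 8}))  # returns [1, 3, 4, 5, 7, 8]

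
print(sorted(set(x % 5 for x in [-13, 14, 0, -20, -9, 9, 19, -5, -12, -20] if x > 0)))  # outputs [4]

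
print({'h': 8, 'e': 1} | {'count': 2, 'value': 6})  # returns {'h': 8, 'e': 1, 'count': 2, 'value': 6}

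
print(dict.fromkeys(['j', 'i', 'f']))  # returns {'j': None, 'i': None, 'f': None}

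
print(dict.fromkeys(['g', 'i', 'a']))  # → {'g': None, 'i': None, 'a': None}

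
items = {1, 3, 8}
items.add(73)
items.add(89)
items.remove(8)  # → {1, 3, 73, 89}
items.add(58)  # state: {1, 3, 58, 73, 89}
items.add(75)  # {1, 3, 58, 73, 75, 89}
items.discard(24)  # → {1, 3, 58, 73, 75, 89}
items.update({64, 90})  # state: {1, 3, 58, 64, 73, 75, 89, 90}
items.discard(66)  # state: {1, 3, 58, 64, 73, 75, 89, 90}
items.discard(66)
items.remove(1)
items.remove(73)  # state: {3, 58, 64, 75, 89, 90}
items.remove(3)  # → {58, 64, 75, 89, 90}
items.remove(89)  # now {58, 64, 75, 90}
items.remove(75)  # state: {58, 64, 90}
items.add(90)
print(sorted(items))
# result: [58, 64, 90]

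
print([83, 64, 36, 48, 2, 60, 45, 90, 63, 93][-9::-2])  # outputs [64]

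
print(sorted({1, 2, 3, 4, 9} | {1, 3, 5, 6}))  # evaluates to [1, 2, 3, 4, 5, 6, 9]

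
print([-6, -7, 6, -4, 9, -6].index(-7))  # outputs 1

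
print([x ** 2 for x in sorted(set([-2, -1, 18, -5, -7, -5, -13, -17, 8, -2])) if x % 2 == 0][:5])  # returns [4, 64, 324]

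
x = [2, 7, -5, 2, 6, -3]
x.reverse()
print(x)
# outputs [-3, 6, 2, -5, 7, 2]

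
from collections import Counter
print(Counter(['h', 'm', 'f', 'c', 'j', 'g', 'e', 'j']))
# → Counter({'j': 2, 'h': 1, 'm': 1, 'f': 1, 'c': 1, 'g': 1, 'e': 1})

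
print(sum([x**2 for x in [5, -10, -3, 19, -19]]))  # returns 856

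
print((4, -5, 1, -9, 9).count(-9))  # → 1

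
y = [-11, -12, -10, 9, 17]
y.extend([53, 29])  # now [-11, -12, -10, 9, 17, 53, 29]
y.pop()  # 29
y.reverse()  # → [53, 17, 9, -10, -12, -11]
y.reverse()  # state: [-11, -12, -10, 9, 17, 53]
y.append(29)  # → [-11, -12, -10, 9, 17, 53, 29]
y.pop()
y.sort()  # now [-12, -11, -10, 9, 17, 53]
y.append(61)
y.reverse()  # [61, 53, 17, 9, -10, -11, -12]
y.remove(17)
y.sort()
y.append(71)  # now [-12, -11, -10, 9, 53, 61, 71]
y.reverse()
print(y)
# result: [71, 61, 53, 9, -10, -11, -12]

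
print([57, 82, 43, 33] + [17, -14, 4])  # [57, 82, 43, 33, 17, -14, 4]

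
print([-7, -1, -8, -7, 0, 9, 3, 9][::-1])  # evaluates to [9, 3, 9, 0, -7, -8, -1, -7]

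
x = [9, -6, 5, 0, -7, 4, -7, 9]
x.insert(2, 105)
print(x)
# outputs [9, -6, 105, 5, 0, -7, 4, -7, 9]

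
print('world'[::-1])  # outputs dlrow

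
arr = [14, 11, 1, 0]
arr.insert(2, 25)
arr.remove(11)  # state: [14, 25, 1, 0]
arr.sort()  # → [0, 1, 14, 25]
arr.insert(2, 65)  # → [0, 1, 65, 14, 25]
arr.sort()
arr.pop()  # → 65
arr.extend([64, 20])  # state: [0, 1, 14, 25, 64, 20]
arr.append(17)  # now [0, 1, 14, 25, 64, 20, 17]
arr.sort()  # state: [0, 1, 14, 17, 20, 25, 64]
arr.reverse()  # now [64, 25, 20, 17, 14, 1, 0]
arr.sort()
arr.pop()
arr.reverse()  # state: [25, 20, 17, 14, 1, 0]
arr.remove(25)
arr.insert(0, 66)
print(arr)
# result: [66, 20, 17, 14, 1, 0]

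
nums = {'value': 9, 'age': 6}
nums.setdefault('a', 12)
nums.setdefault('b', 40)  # 40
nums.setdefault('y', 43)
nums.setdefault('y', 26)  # 43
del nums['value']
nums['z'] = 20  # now {'age': 6, 'a': 12, 'b': 40, 'y': 43, 'z': 20}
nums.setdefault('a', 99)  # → 12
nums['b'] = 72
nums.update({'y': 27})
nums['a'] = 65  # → {'age': 6, 'a': 65, 'b': 72, 'y': 27, 'z': 20}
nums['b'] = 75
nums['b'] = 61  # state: {'age': 6, 'a': 65, 'b': 61, 'y': 27, 'z': 20}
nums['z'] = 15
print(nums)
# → {'age': 6, 'a': 65, 'b': 61, 'y': 27, 'z': 15}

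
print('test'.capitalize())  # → Test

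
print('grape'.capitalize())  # Grape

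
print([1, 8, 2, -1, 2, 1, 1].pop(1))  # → 8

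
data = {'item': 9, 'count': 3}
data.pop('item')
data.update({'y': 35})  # {'count': 3, 'y': 35}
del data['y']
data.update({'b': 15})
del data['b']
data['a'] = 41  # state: {'count': 3, 'a': 41}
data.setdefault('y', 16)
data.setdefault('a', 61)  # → 41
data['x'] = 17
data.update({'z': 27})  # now {'count': 3, 'a': 41, 'y': 16, 'x': 17, 'z': 27}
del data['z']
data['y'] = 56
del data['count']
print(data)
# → {'a': 41, 'y': 56, 'x': 17}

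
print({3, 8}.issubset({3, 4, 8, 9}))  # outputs True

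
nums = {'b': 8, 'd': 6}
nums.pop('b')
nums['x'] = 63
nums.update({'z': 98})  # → {'d': 6, 'x': 63, 'z': 98}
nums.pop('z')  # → 98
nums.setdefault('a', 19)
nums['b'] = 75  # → {'d': 6, 'x': 63, 'a': 19, 'b': 75}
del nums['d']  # {'x': 63, 'a': 19, 'b': 75}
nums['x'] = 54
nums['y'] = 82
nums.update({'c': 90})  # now {'x': 54, 'a': 19, 'b': 75, 'y': 82, 'c': 90}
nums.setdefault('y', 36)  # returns 82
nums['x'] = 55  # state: {'x': 55, 'a': 19, 'b': 75, 'y': 82, 'c': 90}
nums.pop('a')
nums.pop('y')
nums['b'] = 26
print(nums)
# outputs {'x': 55, 'b': 26, 'c': 90}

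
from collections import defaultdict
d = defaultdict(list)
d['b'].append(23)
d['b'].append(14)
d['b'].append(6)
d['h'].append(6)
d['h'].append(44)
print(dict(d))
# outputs {'b': [23, 14, 6], 'h': [6, 44]}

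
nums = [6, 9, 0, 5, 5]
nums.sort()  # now [0, 5, 5, 6, 9]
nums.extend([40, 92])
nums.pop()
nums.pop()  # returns 40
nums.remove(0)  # [5, 5, 6, 9]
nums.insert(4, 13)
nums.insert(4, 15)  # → [5, 5, 6, 9, 15, 13]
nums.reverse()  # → [13, 15, 9, 6, 5, 5]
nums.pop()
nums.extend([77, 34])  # [13, 15, 9, 6, 5, 77, 34]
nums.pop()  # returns 34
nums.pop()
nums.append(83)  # [13, 15, 9, 6, 5, 83]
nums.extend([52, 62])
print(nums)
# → [13, 15, 9, 6, 5, 83, 52, 62]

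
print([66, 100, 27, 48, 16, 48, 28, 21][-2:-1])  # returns [28]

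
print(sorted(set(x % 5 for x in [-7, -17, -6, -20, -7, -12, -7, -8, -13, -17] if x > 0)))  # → []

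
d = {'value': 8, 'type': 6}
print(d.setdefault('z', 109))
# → 109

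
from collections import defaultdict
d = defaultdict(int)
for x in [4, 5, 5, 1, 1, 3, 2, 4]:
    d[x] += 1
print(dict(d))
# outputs {4: 2, 5: 2, 1: 2, 3: 1, 2: 1}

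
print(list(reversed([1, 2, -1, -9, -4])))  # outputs [-4, -9, -1, 2, 1]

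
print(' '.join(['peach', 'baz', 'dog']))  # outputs peach baz dog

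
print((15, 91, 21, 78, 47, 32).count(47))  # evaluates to 1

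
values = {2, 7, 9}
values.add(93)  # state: {2, 7, 9, 93}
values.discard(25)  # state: {2, 7, 9, 93}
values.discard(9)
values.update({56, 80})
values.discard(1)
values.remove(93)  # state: {2, 7, 56, 80}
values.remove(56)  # {2, 7, 80}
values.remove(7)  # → {2, 80}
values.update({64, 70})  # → {2, 64, 70, 80}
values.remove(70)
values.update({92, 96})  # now {2, 64, 80, 92, 96}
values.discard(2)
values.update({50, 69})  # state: {50, 64, 69, 80, 92, 96}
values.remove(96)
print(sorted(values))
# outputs [50, 64, 69, 80, 92]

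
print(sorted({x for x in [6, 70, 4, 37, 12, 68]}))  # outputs [4, 6, 12, 37, 68, 70]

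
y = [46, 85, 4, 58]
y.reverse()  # [58, 4, 85, 46]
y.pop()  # 46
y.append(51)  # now [58, 4, 85, 51]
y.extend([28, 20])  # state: [58, 4, 85, 51, 28, 20]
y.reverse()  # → [20, 28, 51, 85, 4, 58]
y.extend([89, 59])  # [20, 28, 51, 85, 4, 58, 89, 59]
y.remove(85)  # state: [20, 28, 51, 4, 58, 89, 59]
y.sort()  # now [4, 20, 28, 51, 58, 59, 89]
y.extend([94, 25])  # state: [4, 20, 28, 51, 58, 59, 89, 94, 25]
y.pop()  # 25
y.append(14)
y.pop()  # 14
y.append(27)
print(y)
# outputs [4, 20, 28, 51, 58, 59, 89, 94, 27]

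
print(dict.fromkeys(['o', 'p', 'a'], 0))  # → {'o': 0, 'p': 0, 'a': 0}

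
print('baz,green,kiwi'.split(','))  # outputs ['baz', 'green', 'kiwi']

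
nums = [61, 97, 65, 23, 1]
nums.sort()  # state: [1, 23, 61, 65, 97]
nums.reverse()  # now [97, 65, 61, 23, 1]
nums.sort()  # [1, 23, 61, 65, 97]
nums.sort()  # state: [1, 23, 61, 65, 97]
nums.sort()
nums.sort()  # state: [1, 23, 61, 65, 97]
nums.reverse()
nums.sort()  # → [1, 23, 61, 65, 97]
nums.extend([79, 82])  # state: [1, 23, 61, 65, 97, 79, 82]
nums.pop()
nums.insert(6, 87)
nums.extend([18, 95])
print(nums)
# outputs [1, 23, 61, 65, 97, 79, 87, 18, 95]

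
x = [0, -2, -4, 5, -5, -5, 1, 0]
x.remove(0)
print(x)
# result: [-2, -4, 5, -5, -5, 1, 0]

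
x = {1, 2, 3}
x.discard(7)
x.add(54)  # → {1, 2, 3, 54}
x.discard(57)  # {1, 2, 3, 54}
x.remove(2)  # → {1, 3, 54}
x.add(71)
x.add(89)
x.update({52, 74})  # {1, 3, 52, 54, 71, 74, 89}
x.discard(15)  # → {1, 3, 52, 54, 71, 74, 89}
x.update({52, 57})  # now {1, 3, 52, 54, 57, 71, 74, 89}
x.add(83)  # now {1, 3, 52, 54, 57, 71, 74, 83, 89}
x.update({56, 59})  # {1, 3, 52, 54, 56, 57, 59, 71, 74, 83, 89}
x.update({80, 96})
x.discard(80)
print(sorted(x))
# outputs [1, 3, 52, 54, 56, 57, 59, 71, 74, 83, 89, 96]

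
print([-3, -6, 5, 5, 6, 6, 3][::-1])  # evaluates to [3, 6, 6, 5, 5, -6, -3]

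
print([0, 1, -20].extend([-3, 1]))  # None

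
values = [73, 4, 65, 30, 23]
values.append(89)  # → [73, 4, 65, 30, 23, 89]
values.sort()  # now [4, 23, 30, 65, 73, 89]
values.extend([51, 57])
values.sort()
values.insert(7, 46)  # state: [4, 23, 30, 51, 57, 65, 73, 46, 89]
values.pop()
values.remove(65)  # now [4, 23, 30, 51, 57, 73, 46]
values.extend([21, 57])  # [4, 23, 30, 51, 57, 73, 46, 21, 57]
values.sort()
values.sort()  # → [4, 21, 23, 30, 46, 51, 57, 57, 73]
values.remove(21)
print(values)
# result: [4, 23, 30, 46, 51, 57, 57, 73]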